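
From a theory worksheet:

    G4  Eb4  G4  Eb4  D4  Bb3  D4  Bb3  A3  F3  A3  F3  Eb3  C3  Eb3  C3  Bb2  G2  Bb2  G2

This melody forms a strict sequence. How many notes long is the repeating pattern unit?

Try groups of 4 (5 cells in 20 notes):
G4 Eb4 G4 Eb4 | D4 Bb3 D4 Bb3 | A3 F3 A3 F3 | Eb3 C3 Eb3 C3 | Bb2 G2 Bb2 G2
That's a consistent down a 4th shift per cell, and no other grouping gives one.

4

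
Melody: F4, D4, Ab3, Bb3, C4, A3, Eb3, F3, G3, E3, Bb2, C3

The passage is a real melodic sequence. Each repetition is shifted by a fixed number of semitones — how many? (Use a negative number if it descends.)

Taking 4-note groups, the heads are F4, C4, G3: the pattern moves down a 4th.
F4 to C4 spans -5 semitones.

-5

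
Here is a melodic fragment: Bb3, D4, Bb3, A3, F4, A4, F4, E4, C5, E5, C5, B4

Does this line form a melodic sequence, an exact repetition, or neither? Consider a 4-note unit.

Each 4-note cell is the previous one transposed up a 5th.

sequence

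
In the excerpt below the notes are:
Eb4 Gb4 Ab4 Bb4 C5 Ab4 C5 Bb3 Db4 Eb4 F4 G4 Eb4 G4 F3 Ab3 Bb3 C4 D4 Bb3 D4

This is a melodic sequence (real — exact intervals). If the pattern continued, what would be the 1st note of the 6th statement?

Grouping in 7s, the 1st note of each cell is Eb4, Bb3, F3.
Each moves down a 4th. Continuing: C3 → G2 → D2.

D2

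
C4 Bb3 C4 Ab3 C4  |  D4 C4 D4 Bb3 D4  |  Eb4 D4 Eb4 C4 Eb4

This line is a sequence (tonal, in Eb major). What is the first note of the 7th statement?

The 5-note cells begin on C4, D4, Eb4 — each up a 2nd from the last.
Continuing: F4 → G4 → Ab4 → Bb4. Statement 7 starts on Bb4.

Bb4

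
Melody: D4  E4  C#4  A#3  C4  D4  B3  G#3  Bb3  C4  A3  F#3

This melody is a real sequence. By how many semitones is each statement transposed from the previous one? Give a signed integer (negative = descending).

Unit = 4 notes; the statements start on D4, C4, Bb3, moving down a 2nd each time.
D4 to C4 spans -2 semitones.

-2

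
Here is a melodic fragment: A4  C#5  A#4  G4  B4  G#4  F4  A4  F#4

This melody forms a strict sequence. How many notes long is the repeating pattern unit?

3

9 notes total. Splitting into 3 groups of 3:
A4 C#5 A#4 | G4 B4 G#4 | F4 A4 F#4
Every group is a transposition down a 2nd of the one before; no shorter unit works.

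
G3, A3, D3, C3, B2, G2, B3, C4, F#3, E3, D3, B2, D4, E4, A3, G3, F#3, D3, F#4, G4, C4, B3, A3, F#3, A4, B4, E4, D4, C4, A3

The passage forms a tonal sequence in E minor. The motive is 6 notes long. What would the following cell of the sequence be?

C5 D5 G4 F#4 E4 C4

Unit = 6 notes; the statements start on G3, B3, D4, F#4, A4, moving up a 3rd each time.
Statement 6 starts on C5 and keeps the same diatonic contour: C5 D5 G4 F#4 E4 C4.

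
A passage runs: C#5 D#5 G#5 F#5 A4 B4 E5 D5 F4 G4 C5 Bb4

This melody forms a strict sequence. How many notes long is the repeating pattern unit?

4

12 notes total. Splitting into 3 groups of 4:
C#5 D#5 G#5 F#5 | A4 B4 E5 D5 | F4 G4 C5 Bb4
Each cell is the previous one down a 3rd — so the unit is 4 notes.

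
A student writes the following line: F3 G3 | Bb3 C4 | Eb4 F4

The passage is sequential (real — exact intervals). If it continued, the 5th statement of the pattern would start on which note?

Db5

The 2-note cells begin on F3, Bb3, Eb4 — each up a 4th from the last.
Continuing: Ab4 → Db5. Statement 5 starts on Db5.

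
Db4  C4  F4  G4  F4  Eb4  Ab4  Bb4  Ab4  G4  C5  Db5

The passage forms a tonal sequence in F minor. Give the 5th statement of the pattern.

Eb5 Db5 G5 Ab5

Taking 4-note groups, the heads are Db4, F4, Ab4: the pattern moves up a 3rd.
Continuing the starts: C5 → Eb5.
Statement 5 starts on Eb5 and keeps the same diatonic contour: Eb5 Db5 G5 Ab5.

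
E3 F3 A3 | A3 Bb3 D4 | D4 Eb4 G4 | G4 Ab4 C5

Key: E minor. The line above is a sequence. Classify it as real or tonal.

real

Each cell has the same semitone pattern (1, 4) — intervals are preserved exactly.
And F3 lies outside E minor, so the sequence is real rather than tonal.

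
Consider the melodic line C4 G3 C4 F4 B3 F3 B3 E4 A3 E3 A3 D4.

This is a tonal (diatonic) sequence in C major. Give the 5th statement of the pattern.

F3 C3 F3 B3

Unit = 4 notes; the statements start on C4, B3, A3, moving down a 2nd each time.
Extending down a 2nd: G3 → F3.
Statement 5 starts on F3 and keeps the same diatonic contour: F3 C3 F3 B3.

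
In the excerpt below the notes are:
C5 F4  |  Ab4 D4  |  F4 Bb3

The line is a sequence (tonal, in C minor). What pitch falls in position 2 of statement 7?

With 2-note cells, note 2 of each statement runs F4, D4, Bb3.
Extending down a 3rd: G3 → Eb3 → C3 → Ab2.

Ab2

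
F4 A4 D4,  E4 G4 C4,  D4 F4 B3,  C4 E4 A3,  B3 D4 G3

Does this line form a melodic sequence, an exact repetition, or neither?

sequence

Each 3-note cell is the previous one transposed down a 2nd.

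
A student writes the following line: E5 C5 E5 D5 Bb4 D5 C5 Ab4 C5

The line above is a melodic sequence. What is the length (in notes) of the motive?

Try groups of 3 (3 cells in 9 notes):
E5 C5 E5 | D5 Bb4 D5 | C5 Ab4 C5
Each cell is the previous one down a 2nd — so the unit is 3 notes.

3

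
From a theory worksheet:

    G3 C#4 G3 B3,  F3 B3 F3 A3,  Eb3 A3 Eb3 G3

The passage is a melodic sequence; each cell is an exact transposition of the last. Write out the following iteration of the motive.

Db3 G3 Db3 F3

Unit = 4 notes; the statements start on G3, F3, Eb3, moving down a 2nd each time.
So cell 4 is Db3 G3 Db3 F3.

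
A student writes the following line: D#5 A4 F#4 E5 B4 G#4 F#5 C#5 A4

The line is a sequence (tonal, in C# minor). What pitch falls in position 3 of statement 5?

C#5

The unit is 3 notes. Position-3 pitches of the 3 shown cells: F#4, G#4, A4.
Extending up a 2nd: B4 → C#5.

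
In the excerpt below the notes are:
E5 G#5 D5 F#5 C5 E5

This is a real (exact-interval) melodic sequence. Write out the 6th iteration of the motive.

Gb4 Bb4

Unit = 2 notes; the statements start on E5, D5, C5, moving down a 2nd each time.
Carrying on: Bb4 → Ab4 → Gb4.
Statement 6 starts on Gb4 and keeps the same exact contour: Gb4 Bb4.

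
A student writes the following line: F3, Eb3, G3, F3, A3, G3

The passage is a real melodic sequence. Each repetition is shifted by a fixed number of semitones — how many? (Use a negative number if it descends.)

2

Taking 2-note groups, the heads are F3, G3, A3: the pattern moves up a 2nd.
F3 to G3 spans +2 semitones.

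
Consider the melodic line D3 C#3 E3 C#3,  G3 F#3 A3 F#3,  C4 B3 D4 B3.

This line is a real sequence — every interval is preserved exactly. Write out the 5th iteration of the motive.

The 4-note cells begin on D3, G3, C4 — each up a 4th from the last.
Extending up a 4th: F4 → Bb4.
So cell 5 is Bb4 A4 C5 A4.

Bb4 A4 C5 A4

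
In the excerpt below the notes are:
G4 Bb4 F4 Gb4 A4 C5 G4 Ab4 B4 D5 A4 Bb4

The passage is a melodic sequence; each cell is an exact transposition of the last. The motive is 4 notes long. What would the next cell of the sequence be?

With a 4-note motive the entries are G4, A4, B4, each up a 2nd from the previous.
Statement 4 starts on C#5 and keeps the same exact contour: C#5 E5 B4 C5.

C#5 E5 B4 C5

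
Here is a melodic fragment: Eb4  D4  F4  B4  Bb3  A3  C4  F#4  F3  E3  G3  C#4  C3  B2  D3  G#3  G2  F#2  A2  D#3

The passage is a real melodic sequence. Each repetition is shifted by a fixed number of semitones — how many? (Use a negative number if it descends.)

The 4-note cells begin on Eb4, Bb3, F3, C3, G2 — each down a 4th from the last.
Eb4 to Bb3 spans -5 semitones.

-5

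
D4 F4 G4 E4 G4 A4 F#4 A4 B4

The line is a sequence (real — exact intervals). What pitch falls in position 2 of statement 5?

Grouping in 3s, the 2nd note of each cell is F4, G4, A4.
Each moves up a 2nd. Continuing: B4 → C#5.

C#5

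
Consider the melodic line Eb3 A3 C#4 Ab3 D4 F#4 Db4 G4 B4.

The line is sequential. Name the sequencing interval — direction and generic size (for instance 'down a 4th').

up a 4th

Taking 3-note groups, the heads are Eb3, Ab3, Db4: the pattern moves up a 4th.
Eb3 to Ab3 is up a 4th.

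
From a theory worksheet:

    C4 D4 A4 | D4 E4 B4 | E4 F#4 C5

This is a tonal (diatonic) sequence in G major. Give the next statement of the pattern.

Taking 3-note groups, the heads are C4, D4, E4: the pattern moves up a 2nd.
Statement 4 starts on F#4 and keeps the same diatonic contour: F#4 G4 D5.

F#4 G4 D5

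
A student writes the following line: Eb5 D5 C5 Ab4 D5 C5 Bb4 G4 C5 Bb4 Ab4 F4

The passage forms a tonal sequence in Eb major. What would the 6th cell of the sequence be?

Unit = 4 notes; the statements start on Eb5, D5, C5, moving down a 2nd each time.
Carrying on: Bb4 → Ab4 → G4.
Statement 6 starts on G4 and keeps the same diatonic contour: G4 F4 Eb4 C4.

G4 F4 Eb4 C4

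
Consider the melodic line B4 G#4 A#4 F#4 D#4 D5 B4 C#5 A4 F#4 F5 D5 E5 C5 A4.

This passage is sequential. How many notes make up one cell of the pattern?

5

15 notes total. Splitting into 3 groups of 5:
B4 G#4 A#4 F#4 D#4 | D5 B4 C#5 A4 F#4 | F5 D5 E5 C5 A4
That's a consistent up a 3rd shift per cell, and no other grouping gives one.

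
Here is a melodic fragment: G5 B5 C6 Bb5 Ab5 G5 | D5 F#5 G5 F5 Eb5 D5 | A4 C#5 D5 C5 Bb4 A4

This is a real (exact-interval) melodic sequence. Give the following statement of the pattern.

Unit = 6 notes; the statements start on G5, D5, A4, moving down a 4th each time.
So cell 4 is E4 G#4 A4 G4 F4 E4.

E4 G#4 A4 G4 F4 E4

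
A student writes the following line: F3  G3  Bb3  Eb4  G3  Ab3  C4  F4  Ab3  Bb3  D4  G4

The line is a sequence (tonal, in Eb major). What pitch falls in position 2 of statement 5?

The unit is 4 notes. Position-2 pitches of the 3 shown cells: G3, Ab3, Bb3.
Carrying that up a 2nd forward: C4 → D4.

D4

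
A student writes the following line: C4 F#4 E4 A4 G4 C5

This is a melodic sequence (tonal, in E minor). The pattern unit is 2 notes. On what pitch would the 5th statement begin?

D5

With a 2-note motive the entries are C4, E4, G4, each up a 3rd from the previous.
Continuing: B4 → D5. Statement 5 starts on D5.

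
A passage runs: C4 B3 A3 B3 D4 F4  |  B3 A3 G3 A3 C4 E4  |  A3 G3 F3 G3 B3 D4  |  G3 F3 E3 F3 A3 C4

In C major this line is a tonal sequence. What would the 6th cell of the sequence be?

The 6-note cells begin on C4, B3, A3, G3 — each down a 2nd from the last.
Continuing the starts: F3 → E3.
From E3 the diatonic shape gives E3 D3 C3 D3 F3 A3.

E3 D3 C3 D3 F3 A3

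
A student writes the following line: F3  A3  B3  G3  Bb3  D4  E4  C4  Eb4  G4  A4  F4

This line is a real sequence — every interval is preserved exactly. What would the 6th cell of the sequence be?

Gb5 Bb5 C6 Ab5

Unit = 4 notes; the statements start on F3, Bb3, Eb4, moving up a 4th each time.
Extending up a 4th: Ab4 → Db5 → Gb5.
Statement 6 starts on Gb5 and keeps the same exact contour: Gb5 Bb5 C6 Ab5.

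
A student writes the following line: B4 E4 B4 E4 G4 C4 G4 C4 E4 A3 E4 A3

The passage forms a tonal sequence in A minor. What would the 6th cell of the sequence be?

F3 B2 F3 B2

The 4-note cells begin on B4, G4, E4 — each down a 3rd from the last.
Extending down a 3rd: C4 → A3 → F3.
From F3 the diatonic shape gives F3 B2 F3 B2.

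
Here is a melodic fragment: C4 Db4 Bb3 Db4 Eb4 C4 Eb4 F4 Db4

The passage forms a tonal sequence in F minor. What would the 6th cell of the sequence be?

Ab4 Bb4 G4

Taking 3-note groups, the heads are C4, Db4, Eb4: the pattern moves up a 2nd.
Carrying on: F4 → G4 → Ab4.
From Ab4 the diatonic shape gives Ab4 Bb4 G4.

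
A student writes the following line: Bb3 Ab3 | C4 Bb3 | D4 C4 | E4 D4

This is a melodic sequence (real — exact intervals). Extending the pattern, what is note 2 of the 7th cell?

The unit is 2 notes. Position-2 pitches of the 4 shown cells: Ab3, Bb3, C4, D4.
Each moves up a 2nd. Continuing: E4 → F#4 → G#4.

G#4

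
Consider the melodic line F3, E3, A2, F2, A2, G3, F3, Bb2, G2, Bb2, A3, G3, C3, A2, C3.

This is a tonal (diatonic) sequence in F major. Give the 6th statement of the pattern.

D4 C4 F3 D3 F3

With a 5-note motive the entries are F3, G3, A3, each up a 2nd from the previous.
Continuing the starts: Bb3 → C4 → D4.
From D4 the diatonic shape gives D4 C4 F3 D3 F3.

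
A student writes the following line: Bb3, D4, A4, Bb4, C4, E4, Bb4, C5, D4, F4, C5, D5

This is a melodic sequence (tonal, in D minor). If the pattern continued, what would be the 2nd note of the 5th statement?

With 4-note cells, note 2 of each statement runs D4, E4, F4.
Extending up a 2nd: G4 → A4.

A4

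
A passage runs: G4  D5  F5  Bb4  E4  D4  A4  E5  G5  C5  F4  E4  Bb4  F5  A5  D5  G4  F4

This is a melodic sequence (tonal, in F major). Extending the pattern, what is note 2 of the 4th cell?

G5

The unit is 6 notes. Position-2 pitches of the 3 shown cells: D5, E5, F5.
Each moves up a 2nd; the next is G5.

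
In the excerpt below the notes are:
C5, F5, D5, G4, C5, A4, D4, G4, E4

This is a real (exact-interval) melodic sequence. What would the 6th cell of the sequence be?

Unit = 3 notes; the statements start on C5, G4, D4, moving down a 4th each time.
Continuing the starts: A3 → E3 → B2.
From B2 the exact shape gives B2 E3 C#3.

B2 E3 C#3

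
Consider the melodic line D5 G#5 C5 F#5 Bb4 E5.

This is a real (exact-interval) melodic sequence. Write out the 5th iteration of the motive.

The 2-note cells begin on D5, C5, Bb4 — each down a 2nd from the last.
Carrying on: Ab4 → Gb4.
So cell 5 is Gb4 C5.

Gb4 C5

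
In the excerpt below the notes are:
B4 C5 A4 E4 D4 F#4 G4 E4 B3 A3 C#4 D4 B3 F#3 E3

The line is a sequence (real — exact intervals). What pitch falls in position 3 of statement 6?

Grouping in 5s, the 3rd note of each cell is A4, E4, B3.
Carrying that down a 4th forward: F#3 → C#3 → G#2.

G#2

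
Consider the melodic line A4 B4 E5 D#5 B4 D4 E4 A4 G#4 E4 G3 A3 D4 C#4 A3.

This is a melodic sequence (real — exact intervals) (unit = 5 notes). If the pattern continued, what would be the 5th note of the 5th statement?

With 5-note cells, note 5 of each statement runs B4, E4, A3.
Extending down a 5th: D3 → G2.

G2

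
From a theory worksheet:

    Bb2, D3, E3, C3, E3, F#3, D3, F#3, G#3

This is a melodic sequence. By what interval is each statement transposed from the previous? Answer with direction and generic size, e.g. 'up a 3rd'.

up a 2nd

Unit = 3 notes; the statements start on Bb2, C3, D3, moving up a 2nd each time.
From Bb2 to C3: up a 2nd.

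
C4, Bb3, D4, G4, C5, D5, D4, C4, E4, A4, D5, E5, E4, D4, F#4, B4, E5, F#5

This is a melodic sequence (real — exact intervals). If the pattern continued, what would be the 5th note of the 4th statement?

F#5

Grouping in 6s, the 5th note of each cell is C5, D5, E5.
One more up a 2nd gives F#5.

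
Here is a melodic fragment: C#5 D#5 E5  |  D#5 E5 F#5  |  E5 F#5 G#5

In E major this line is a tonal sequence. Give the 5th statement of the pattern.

G#5 A5 B5

Unit = 3 notes; the statements start on C#5, D#5, E5, moving up a 2nd each time.
Continuing the starts: F#5 → G#5.
So cell 5 is G#5 A5 B5.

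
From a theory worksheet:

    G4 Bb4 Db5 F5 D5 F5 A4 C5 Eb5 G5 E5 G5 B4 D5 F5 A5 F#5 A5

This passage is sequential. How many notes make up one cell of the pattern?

6

18 notes total. Splitting into 3 groups of 6:
G4 Bb4 Db5 F5 D5 F5 | A4 C5 Eb5 G5 E5 G5 | B4 D5 F5 A5 F#5 A5
Each cell is the previous one up a 2nd — so the unit is 6 notes.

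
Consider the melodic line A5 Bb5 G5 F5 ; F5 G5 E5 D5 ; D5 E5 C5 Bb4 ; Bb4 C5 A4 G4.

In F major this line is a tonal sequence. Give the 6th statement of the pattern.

With a 4-note motive the entries are A5, F5, D5, Bb4, each down a 3rd from the previous.
Extending down a 3rd: G4 → E4.
From E4 the diatonic shape gives E4 F4 D4 C4.

E4 F4 D4 C4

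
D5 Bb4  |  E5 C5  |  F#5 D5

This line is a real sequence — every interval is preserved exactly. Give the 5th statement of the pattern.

A#5 F#5

With a 2-note motive the entries are D5, E5, F#5, each up a 2nd from the previous.
Extending up a 2nd: G#5 → A#5.
From A#5 the exact shape gives A#5 F#5.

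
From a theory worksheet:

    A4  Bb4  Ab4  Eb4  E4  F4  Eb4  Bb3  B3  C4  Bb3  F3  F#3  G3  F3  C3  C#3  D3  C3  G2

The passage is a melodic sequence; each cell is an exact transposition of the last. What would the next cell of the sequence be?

G#2 A2 G2 D2

The 4-note cells begin on A4, E4, B3, F#3, C#3 — each down a 4th from the last.
So cell 6 is G#2 A2 G2 D2.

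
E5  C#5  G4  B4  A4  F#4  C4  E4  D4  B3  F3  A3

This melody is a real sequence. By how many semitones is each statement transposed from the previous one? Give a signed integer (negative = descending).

Taking 4-note groups, the heads are E5, A4, D4: the pattern moves down a 5th.
E5→A4 is 69 − 76 = -7 semitones.

-7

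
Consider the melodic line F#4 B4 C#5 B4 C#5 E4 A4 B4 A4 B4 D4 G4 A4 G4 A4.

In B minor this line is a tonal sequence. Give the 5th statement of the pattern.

Taking 5-note groups, the heads are F#4, E4, D4: the pattern moves down a 2nd.
Carrying on: C#4 → B3.
From B3 the diatonic shape gives B3 E4 F#4 E4 F#4.

B3 E4 F#4 E4 F#4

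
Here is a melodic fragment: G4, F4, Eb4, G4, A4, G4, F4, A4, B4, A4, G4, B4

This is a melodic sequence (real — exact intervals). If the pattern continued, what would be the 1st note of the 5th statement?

The unit is 4 notes. Position-1 pitches of the 3 shown cells: G4, A4, B4.
Carrying that up a 2nd forward: C#5 → D#5.

D#5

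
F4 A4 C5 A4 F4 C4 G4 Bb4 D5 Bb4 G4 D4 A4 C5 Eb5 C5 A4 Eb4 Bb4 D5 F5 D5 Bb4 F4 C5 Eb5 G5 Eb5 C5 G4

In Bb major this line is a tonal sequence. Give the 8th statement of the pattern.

The 6-note cells begin on F4, G4, A4, Bb4, C5 — each up a 2nd from the last.
Carrying on: D5 → Eb5 → F5.
So cell 8 is F5 A5 C6 A5 F5 C5.

F5 A5 C6 A5 F5 C5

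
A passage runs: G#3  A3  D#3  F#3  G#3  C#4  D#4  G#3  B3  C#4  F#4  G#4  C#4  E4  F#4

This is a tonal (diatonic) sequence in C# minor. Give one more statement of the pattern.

B4 C#5 F#4 A4 B4

Taking 5-note groups, the heads are G#3, C#4, F#4: the pattern moves up a 4th.
From B4 the diatonic shape gives B4 C#5 F#4 A4 B4.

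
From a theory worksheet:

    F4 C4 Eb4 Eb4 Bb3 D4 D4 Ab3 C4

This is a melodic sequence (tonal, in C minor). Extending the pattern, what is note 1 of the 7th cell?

G3

The unit is 3 notes. Position-1 pitches of the 3 shown cells: F4, Eb4, D4.
Extending down a 2nd: C4 → Bb3 → Ab3 → G3.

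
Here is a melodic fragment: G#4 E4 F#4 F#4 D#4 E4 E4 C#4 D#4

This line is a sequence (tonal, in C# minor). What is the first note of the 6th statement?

B3

Taking 3-note groups, the heads are G#4, F#4, E4: the pattern moves down a 2nd.
Continuing: D#4 → C#4 → B3. Statement 6 starts on B3.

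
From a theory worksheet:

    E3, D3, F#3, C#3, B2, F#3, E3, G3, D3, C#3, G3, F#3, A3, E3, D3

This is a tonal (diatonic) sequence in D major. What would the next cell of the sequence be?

Unit = 5 notes; the statements start on E3, F#3, G3, moving up a 2nd each time.
From A3 the diatonic shape gives A3 G3 B3 F#3 E3.

A3 G3 B3 F#3 E3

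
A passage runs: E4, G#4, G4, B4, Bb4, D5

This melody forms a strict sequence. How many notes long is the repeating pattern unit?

Try groups of 2 (3 cells in 6 notes):
E4 G#4 | G4 B4 | Bb4 D5
That's a consistent up a 3rd shift per cell, and no other grouping gives one.

2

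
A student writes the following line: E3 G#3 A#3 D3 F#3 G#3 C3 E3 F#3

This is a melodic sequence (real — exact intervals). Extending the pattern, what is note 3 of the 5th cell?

Grouping in 3s, the 3rd note of each cell is A#3, G#3, F#3.
Carrying that down a 2nd forward: E3 → D3.

D3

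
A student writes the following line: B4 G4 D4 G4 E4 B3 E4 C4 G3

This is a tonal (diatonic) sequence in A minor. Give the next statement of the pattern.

C4 A3 E3

The 3-note cells begin on B4, G4, E4 — each down a 3rd from the last.
So cell 4 is C4 A3 E3.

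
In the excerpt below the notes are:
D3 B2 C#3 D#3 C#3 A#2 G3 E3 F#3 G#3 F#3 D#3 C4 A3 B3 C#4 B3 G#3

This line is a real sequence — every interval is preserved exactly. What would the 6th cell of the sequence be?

Eb5 C5 D5 E5 D5 B4

Taking 6-note groups, the heads are D3, G3, C4: the pattern moves up a 4th.
Continuing the starts: F4 → Bb4 → Eb5.
From Eb5 the exact shape gives Eb5 C5 D5 E5 D5 B4.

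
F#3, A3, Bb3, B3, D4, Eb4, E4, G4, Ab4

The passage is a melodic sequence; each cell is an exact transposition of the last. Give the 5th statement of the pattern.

D5 F5 Gb5

With a 3-note motive the entries are F#3, B3, E4, each up a 4th from the previous.
Extending up a 4th: A4 → D5.
So cell 5 is D5 F5 Gb5.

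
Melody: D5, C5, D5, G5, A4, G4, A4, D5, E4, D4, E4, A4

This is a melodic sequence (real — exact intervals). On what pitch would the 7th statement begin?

G#2

The 4-note cells begin on D5, A4, E4 — each down a 4th from the last.
Extending the heads down a 4th: B3 → F#3 → C#3 → G#2.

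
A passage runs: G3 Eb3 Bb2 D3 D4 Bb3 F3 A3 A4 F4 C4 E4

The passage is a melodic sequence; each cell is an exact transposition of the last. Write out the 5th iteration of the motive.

The 4-note cells begin on G3, D4, A4 — each up a 5th from the last.
Extending up a 5th: E5 → B5.
Statement 5 starts on B5 and keeps the same exact contour: B5 G5 D5 F#5.

B5 G5 D5 F#5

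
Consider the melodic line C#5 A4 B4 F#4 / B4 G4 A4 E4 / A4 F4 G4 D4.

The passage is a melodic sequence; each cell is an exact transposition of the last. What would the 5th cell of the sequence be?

Unit = 4 notes; the statements start on C#5, B4, A4, moving down a 2nd each time.
Extending down a 2nd: G4 → F4.
From F4 the exact shape gives F4 Db4 Eb4 Bb3.

F4 Db4 Eb4 Bb3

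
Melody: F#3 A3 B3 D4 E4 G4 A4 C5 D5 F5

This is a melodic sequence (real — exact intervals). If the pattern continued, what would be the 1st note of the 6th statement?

G5

With 2-note cells, note 1 of each statement runs F#3, B3, E4, A4, D5.
Each moves up a 4th; the next is G5.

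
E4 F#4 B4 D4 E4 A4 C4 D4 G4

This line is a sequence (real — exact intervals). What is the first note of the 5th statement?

Ab3

With a 3-note motive the entries are E4, D4, C4, each down a 2nd from the previous.
Extending the heads down a 2nd: Bb3 → Ab3.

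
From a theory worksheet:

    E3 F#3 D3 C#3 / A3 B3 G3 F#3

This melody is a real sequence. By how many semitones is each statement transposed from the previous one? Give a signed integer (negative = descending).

Taking 4-note groups, the heads are E3, A3: the pattern moves up a 4th.
E3→A3 is 57 − 52 = 5 semitones.

5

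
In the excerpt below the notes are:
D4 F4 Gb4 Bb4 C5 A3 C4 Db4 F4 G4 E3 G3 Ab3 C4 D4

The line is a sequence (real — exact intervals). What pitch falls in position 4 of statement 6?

The unit is 5 notes. Position-4 pitches of the 3 shown cells: Bb4, F4, C4.
Each moves down a 4th. Continuing: G3 → D3 → A2.

A2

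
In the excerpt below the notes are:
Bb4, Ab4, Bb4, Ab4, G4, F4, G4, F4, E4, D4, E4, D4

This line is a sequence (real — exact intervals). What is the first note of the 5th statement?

With a 4-note motive the entries are Bb4, G4, E4, each down a 3rd from the previous.
Extending the heads down a 3rd: C#4 → A#3.

A#3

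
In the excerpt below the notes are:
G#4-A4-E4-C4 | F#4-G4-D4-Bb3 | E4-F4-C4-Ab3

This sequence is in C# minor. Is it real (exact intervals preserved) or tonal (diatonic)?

Each cell has the same semitone pattern (1, -5, -4) — intervals are preserved exactly.
And C4 lies outside C# minor, so the sequence is real rather than tonal.

real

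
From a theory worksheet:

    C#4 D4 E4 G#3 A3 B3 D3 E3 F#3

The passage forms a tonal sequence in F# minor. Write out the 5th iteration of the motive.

The 3-note cells begin on C#4, G#3, D3 — each down a 4th from the last.
Continuing the starts: A2 → E2.
So cell 5 is E2 F#2 G#2.

E2 F#2 G#2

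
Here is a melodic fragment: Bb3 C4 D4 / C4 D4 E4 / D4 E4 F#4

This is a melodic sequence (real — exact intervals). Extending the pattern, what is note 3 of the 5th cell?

Grouping in 3s, the 3rd note of each cell is D4, E4, F#4.
Extending up a 2nd: G#4 → A#4.

A#4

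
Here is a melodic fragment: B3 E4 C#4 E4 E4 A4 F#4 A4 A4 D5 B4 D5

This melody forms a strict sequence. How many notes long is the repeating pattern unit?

There are 12 notes; a 4-note unit gives 3 cells:
B3 E4 C#4 E4 | E4 A4 F#4 A4 | A4 D5 B4 D5
Every group is a transposition up a 4th of the one before; no shorter unit works.

4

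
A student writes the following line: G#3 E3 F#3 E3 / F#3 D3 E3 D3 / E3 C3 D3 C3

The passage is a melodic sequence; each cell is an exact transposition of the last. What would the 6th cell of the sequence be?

Bb2 Gb2 Ab2 Gb2

Unit = 4 notes; the statements start on G#3, F#3, E3, moving down a 2nd each time.
Continuing the starts: D3 → C3 → Bb2.
From Bb2 the exact shape gives Bb2 Gb2 Ab2 Gb2.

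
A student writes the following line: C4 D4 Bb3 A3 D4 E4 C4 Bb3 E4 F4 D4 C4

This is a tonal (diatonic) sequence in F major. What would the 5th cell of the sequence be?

G4 A4 F4 E4

With a 4-note motive the entries are C4, D4, E4, each up a 2nd from the previous.
Carrying on: F4 → G4.
From G4 the diatonic shape gives G4 A4 F4 E4.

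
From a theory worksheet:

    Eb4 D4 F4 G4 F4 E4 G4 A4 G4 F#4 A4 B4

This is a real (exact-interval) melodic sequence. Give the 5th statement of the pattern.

B4 A#4 C#5 D#5

With a 4-note motive the entries are Eb4, F4, G4, each up a 2nd from the previous.
Continuing the starts: A4 → B4.
Statement 5 starts on B4 and keeps the same exact contour: B4 A#4 C#5 D#5.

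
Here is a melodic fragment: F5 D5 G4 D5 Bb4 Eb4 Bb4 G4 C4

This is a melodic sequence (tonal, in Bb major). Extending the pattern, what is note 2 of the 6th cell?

A3

With 3-note cells, note 2 of each statement runs D5, Bb4, G4.
Each moves down a 3rd. Continuing: Eb4 → C4 → A3.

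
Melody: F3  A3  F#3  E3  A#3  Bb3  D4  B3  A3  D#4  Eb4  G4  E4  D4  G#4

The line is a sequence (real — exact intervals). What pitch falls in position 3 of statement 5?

D5

The unit is 5 notes. Position-3 pitches of the 3 shown cells: F#3, B3, E4.
Extending up a 4th: A4 → D5.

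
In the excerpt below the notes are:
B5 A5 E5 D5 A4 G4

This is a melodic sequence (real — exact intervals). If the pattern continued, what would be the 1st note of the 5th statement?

Grouping in 2s, the 1st note of each cell is B5, E5, A4.
Carrying that down a 5th forward: D4 → G3.

G3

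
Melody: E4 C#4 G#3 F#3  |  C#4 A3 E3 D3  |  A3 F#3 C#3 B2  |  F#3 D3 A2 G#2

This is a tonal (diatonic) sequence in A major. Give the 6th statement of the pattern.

B2 G#2 D2 C#2

Taking 4-note groups, the heads are E4, C#4, A3, F#3: the pattern moves down a 3rd.
Carrying on: D3 → B2.
So cell 6 is B2 G#2 D2 C#2.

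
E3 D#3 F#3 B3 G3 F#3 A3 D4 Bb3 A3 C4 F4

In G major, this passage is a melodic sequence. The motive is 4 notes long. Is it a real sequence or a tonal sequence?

real

Each cell has the same semitone pattern (-1, 3, 5) — intervals are preserved exactly.
And D#3 lies outside G major, so the sequence is real rather than tonal.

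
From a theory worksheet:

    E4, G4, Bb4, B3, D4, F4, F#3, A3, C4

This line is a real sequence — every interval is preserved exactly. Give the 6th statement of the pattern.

With a 3-note motive the entries are E4, B3, F#3, each down a 4th from the previous.
Continuing the starts: C#3 → G#2 → D#2.
From D#2 the exact shape gives D#2 F#2 A2.

D#2 F#2 A2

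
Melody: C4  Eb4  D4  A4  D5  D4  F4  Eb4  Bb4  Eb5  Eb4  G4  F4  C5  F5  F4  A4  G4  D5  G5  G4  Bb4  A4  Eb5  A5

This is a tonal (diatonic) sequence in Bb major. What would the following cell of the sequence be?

A4 C5 Bb4 F5 Bb5

The 5-note cells begin on C4, D4, Eb4, F4, G4 — each up a 2nd from the last.
So cell 6 is A4 C5 Bb4 F5 Bb5.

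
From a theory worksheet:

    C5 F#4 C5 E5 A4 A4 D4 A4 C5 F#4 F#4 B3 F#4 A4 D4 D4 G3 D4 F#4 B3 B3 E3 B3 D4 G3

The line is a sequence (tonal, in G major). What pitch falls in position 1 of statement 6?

G3

Grouping in 5s, the 1st note of each cell is C5, A4, F#4, D4, B3.
Each moves down a 3rd; the next is G3.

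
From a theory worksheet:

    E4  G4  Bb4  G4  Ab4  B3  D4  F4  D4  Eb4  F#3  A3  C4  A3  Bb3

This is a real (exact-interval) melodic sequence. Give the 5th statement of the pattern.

With a 5-note motive the entries are E4, B3, F#3, each down a 4th from the previous.
Carrying on: C#3 → G#2.
So cell 5 is G#2 B2 D3 B2 C3.

G#2 B2 D3 B2 C3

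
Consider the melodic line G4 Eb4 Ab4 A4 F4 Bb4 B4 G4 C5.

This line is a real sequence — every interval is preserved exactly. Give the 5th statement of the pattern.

Unit = 3 notes; the statements start on G4, A4, B4, moving up a 2nd each time.
Continuing the starts: C#5 → D#5.
So cell 5 is D#5 B4 E5.

D#5 B4 E5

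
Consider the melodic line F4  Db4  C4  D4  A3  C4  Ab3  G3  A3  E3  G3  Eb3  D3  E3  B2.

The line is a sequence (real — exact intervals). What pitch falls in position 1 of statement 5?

A2

With 5-note cells, note 1 of each statement runs F4, C4, G3.
Extending down a 4th: D3 → A2.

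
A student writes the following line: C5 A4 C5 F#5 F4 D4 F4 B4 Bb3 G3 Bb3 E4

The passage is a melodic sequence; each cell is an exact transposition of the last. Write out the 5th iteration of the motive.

Ab2 F2 Ab2 D3

Unit = 4 notes; the statements start on C5, F4, Bb3, moving down a 5th each time.
Carrying on: Eb3 → Ab2.
Statement 5 starts on Ab2 and keeps the same exact contour: Ab2 F2 Ab2 D3.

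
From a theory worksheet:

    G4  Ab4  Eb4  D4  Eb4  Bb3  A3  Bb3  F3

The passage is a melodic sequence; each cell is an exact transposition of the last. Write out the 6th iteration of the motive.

The 3-note cells begin on G4, D4, A3 — each down a 4th from the last.
Carrying on: E3 → B2 → F#2.
Statement 6 starts on F#2 and keeps the same exact contour: F#2 G2 D2.

F#2 G2 D2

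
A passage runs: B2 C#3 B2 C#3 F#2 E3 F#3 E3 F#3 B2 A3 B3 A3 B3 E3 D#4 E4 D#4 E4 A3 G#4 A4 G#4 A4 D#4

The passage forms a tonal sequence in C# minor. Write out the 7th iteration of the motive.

With a 5-note motive the entries are B2, E3, A3, D#4, G#4, each up a 4th from the previous.
Carrying on: C#5 → F#5.
From F#5 the diatonic shape gives F#5 G#5 F#5 G#5 C#5.

F#5 G#5 F#5 G#5 C#5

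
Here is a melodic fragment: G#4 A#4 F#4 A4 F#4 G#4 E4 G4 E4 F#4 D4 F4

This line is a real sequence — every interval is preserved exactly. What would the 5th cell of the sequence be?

C4 D4 Bb3 Db4

Unit = 4 notes; the statements start on G#4, F#4, E4, moving down a 2nd each time.
Continuing the starts: D4 → C4.
From C4 the exact shape gives C4 D4 Bb3 Db4.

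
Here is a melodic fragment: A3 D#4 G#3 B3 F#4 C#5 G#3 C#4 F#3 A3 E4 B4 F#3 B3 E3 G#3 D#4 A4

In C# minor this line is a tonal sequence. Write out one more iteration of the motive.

E3 A3 D#3 F#3 C#4 G#4

The 6-note cells begin on A3, G#3, F#3 — each down a 2nd from the last.
So cell 4 is E3 A3 D#3 F#3 C#4 G#4.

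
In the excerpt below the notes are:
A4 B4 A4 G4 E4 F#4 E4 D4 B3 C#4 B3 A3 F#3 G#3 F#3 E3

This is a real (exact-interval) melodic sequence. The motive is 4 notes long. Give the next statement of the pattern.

C#3 D#3 C#3 B2

The 4-note cells begin on A4, E4, B3, F#3 — each down a 4th from the last.
Statement 5 starts on C#3 and keeps the same exact contour: C#3 D#3 C#3 B2.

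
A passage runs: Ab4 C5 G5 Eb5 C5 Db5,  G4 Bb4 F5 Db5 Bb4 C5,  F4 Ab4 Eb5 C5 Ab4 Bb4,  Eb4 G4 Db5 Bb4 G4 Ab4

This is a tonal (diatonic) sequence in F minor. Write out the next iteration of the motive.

Unit = 6 notes; the statements start on Ab4, G4, F4, Eb4, moving down a 2nd each time.
So cell 5 is Db4 F4 C5 Ab4 F4 G4.

Db4 F4 C5 Ab4 F4 G4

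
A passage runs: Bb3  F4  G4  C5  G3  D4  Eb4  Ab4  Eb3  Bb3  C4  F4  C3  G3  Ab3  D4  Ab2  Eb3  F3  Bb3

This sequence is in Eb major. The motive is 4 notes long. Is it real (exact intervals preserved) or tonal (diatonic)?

tonal

Every note is diatonic to Eb major.
Cell 1 has +2 semitones from note 2 to 3, but cell 2 has +1 — the interval quality changes while the contour stays the same, which is the hallmark of a tonal sequence.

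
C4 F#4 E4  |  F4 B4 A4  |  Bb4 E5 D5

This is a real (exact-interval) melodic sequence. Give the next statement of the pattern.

Eb5 A5 G5

Unit = 3 notes; the statements start on C4, F4, Bb4, moving up a 4th each time.
Statement 4 starts on Eb5 and keeps the same exact contour: Eb5 A5 G5.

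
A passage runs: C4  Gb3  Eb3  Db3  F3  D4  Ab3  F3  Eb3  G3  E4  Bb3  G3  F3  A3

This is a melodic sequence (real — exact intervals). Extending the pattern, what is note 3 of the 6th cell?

Grouping in 5s, the 3rd note of each cell is Eb3, F3, G3.
Carrying that up a 2nd forward: A3 → B3 → C#4.

C#4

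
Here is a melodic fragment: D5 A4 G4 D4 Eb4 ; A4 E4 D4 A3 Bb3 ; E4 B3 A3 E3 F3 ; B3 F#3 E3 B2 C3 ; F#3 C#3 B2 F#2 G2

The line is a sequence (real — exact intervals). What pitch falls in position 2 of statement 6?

With 5-note cells, note 2 of each statement runs A4, E4, B3, F#3, C#3.
Each moves down a 4th; the next is G#2.

G#2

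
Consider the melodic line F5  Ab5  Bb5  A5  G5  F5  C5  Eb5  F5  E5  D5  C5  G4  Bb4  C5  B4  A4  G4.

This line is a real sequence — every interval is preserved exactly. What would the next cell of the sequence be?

D4 F4 G4 F#4 E4 D4

The 6-note cells begin on F5, C5, G4 — each down a 4th from the last.
So cell 4 is D4 F4 G4 F#4 E4 D4.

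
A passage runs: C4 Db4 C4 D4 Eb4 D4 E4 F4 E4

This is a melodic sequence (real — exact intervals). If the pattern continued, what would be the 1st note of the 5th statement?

The unit is 3 notes. Position-1 pitches of the 3 shown cells: C4, D4, E4.
Each moves up a 2nd. Continuing: F#4 → G#4.

G#4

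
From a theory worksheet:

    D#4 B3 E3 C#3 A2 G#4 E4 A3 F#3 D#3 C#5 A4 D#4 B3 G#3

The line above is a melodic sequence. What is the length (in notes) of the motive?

15 notes total. Splitting into 3 groups of 5:
D#4 B3 E3 C#3 A2 | G#4 E4 A3 F#3 D#3 | C#5 A4 D#4 B3 G#3
Every group is a transposition up a 4th of the one before; no shorter unit works.

5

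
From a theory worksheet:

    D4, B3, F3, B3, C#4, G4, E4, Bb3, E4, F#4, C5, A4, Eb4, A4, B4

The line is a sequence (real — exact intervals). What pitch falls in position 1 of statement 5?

Bb5

With 5-note cells, note 1 of each statement runs D4, G4, C5.
Carrying that up a 4th forward: F5 → Bb5.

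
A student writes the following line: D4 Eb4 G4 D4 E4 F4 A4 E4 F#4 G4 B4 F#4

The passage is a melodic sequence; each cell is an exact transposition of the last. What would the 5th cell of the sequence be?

Unit = 4 notes; the statements start on D4, E4, F#4, moving up a 2nd each time.
Extending up a 2nd: G#4 → A#4.
From A#4 the exact shape gives A#4 B4 D#5 A#4.

A#4 B4 D#5 A#4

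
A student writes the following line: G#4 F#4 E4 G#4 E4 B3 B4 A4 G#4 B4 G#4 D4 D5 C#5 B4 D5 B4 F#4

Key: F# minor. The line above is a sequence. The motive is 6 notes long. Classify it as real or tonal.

tonal

Every note is diatonic to F# minor.
Cell 1 has -2 semitones from note 2 to 3, but cell 2 has -1 — the interval quality changes while the contour stays the same, which is the hallmark of a tonal sequence.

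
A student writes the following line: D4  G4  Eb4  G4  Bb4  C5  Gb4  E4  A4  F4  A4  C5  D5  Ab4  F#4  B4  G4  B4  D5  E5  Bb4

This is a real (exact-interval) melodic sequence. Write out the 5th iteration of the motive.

Unit = 7 notes; the statements start on D4, E4, F#4, moving up a 2nd each time.
Continuing the starts: G#4 → A#4.
Statement 5 starts on A#4 and keeps the same exact contour: A#4 D#5 B4 D#5 F#5 G#5 D5.

A#4 D#5 B4 D#5 F#5 G#5 D5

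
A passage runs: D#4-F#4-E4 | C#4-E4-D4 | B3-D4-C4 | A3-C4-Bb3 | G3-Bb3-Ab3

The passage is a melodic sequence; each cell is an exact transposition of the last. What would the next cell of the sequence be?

F3 Ab3 Gb3

With a 3-note motive the entries are D#4, C#4, B3, A3, G3, each down a 2nd from the previous.
From F3 the exact shape gives F3 Ab3 Gb3.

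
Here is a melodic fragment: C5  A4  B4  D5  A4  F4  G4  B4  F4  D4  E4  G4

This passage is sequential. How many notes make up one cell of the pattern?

4

There are 12 notes; a 4-note unit gives 3 cells:
C5 A4 B4 D5 | A4 F4 G4 B4 | F4 D4 E4 G4
Every group is a transposition down a 3rd of the one before; no shorter unit works.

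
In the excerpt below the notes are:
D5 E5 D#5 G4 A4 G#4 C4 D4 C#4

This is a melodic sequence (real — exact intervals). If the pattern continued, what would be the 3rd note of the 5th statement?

The unit is 3 notes. Position-3 pitches of the 3 shown cells: D#5, G#4, C#4.
Extending down a 5th: F#3 → B2.

B2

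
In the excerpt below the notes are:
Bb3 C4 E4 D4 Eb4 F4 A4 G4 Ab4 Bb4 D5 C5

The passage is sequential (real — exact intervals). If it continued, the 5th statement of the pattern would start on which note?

With a 4-note motive the entries are Bb3, Eb4, Ab4, each up a 4th from the previous.
Continuing: Db5 → Gb5. Statement 5 starts on Gb5.

Gb5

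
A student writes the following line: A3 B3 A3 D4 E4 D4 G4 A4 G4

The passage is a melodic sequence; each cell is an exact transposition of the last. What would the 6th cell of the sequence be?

Unit = 3 notes; the statements start on A3, D4, G4, moving up a 4th each time.
Continuing the starts: C5 → F5 → Bb5.
Statement 6 starts on Bb5 and keeps the same exact contour: Bb5 C6 Bb5.

Bb5 C6 Bb5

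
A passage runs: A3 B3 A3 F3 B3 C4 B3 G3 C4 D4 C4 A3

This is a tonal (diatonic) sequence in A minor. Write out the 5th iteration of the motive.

E4 F4 E4 C4

The 4-note cells begin on A3, B3, C4 — each up a 2nd from the last.
Continuing the starts: D4 → E4.
Statement 5 starts on E4 and keeps the same diatonic contour: E4 F4 E4 C4.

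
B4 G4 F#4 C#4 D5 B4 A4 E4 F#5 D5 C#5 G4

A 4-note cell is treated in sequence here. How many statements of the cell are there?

3

12 notes in groups of 4 gives 12/4 = 3 statements.
Starts: B4, D5, F#5 — each up a 3rd.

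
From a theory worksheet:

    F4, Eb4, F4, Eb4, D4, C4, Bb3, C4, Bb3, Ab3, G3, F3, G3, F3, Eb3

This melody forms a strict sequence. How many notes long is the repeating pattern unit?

Try groups of 5 (3 cells in 15 notes):
F4 Eb4 F4 Eb4 D4 | C4 Bb3 C4 Bb3 Ab3 | G3 F3 G3 F3 Eb3
Each cell is the previous one down a 4th — so the unit is 5 notes.

5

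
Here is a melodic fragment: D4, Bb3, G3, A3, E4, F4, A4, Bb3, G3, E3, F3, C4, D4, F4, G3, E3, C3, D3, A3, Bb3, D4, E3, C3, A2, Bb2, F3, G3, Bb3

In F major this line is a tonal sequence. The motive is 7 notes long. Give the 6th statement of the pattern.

A2 F2 D2 E2 Bb2 C3 E3

With a 7-note motive the entries are D4, Bb3, G3, E3, each down a 3rd from the previous.
Carrying on: C3 → A2.
Statement 6 starts on A2 and keeps the same diatonic contour: A2 F2 D2 E2 Bb2 C3 E3.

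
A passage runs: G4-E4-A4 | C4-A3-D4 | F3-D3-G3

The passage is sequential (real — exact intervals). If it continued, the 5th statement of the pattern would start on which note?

Unit = 3 notes; the statements start on G4, C4, F3, moving down a 5th each time.
Continuing: Bb2 → Eb2. Statement 5 starts on Eb2.

Eb2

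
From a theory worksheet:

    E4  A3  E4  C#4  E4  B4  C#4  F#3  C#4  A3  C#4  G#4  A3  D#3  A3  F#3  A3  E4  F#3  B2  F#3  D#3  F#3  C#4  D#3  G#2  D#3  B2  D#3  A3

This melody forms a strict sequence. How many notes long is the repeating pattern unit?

Try groups of 6 (5 cells in 30 notes):
E4 A3 E4 C#4 E4 B4 | C#4 F#3 C#4 A3 C#4 G#4 | A3 D#3 A3 F#3 A3 E4 | F#3 B2 F#3 D#3 F#3 C#4 | D#3 G#2 D#3 B2 D#3 A3
Each cell is the previous one down a 3rd — so the unit is 6 notes.

6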